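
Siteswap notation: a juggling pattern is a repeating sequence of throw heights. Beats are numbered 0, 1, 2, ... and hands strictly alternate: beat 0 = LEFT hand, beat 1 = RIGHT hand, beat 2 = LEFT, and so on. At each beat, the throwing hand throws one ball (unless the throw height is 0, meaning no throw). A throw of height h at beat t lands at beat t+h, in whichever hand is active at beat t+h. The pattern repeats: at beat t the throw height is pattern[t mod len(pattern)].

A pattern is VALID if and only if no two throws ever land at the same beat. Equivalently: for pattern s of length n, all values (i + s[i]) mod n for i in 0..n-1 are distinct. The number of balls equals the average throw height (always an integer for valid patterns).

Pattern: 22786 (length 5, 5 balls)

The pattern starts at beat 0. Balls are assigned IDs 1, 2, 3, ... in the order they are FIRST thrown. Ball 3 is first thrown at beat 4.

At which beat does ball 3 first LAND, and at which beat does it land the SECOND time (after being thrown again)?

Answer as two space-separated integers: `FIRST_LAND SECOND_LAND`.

Beat 0 (L): throw ball1 h=2 -> lands@2:L; in-air after throw: [b1@2:L]
Beat 1 (R): throw ball2 h=2 -> lands@3:R; in-air after throw: [b1@2:L b2@3:R]
Beat 2 (L): throw ball1 h=7 -> lands@9:R; in-air after throw: [b2@3:R b1@9:R]
Beat 3 (R): throw ball2 h=8 -> lands@11:R; in-air after throw: [b1@9:R b2@11:R]
Beat 4 (L): throw ball3 h=6 -> lands@10:L; in-air after throw: [b1@9:R b3@10:L b2@11:R]
Beat 5 (R): throw ball4 h=2 -> lands@7:R; in-air after throw: [b4@7:R b1@9:R b3@10:L b2@11:R]
Beat 6 (L): throw ball5 h=2 -> lands@8:L; in-air after throw: [b4@7:R b5@8:L b1@9:R b3@10:L b2@11:R]
Beat 7 (R): throw ball4 h=7 -> lands@14:L; in-air after throw: [b5@8:L b1@9:R b3@10:L b2@11:R b4@14:L]
Beat 8 (L): throw ball5 h=8 -> lands@16:L; in-air after throw: [b1@9:R b3@10:L b2@11:R b4@14:L b5@16:L]
Beat 9 (R): throw ball1 h=6 -> lands@15:R; in-air after throw: [b3@10:L b2@11:R b4@14:L b1@15:R b5@16:L]
Beat 10 (L): throw ball3 h=2 -> lands@12:L; in-air after throw: [b2@11:R b3@12:L b4@14:L b1@15:R b5@16:L]
Beat 11 (R): throw ball2 h=2 -> lands@13:R; in-air after throw: [b3@12:L b2@13:R b4@14:L b1@15:R b5@16:L]
Beat 12 (L): throw ball3 h=7 -> lands@19:R; in-air after throw: [b2@13:R b4@14:L b1@15:R b5@16:L b3@19:R]
Ball 3: thrown@4 h=6 -> first land @10; rethrown@10 h=2 -> second land @12

Answer: 10 12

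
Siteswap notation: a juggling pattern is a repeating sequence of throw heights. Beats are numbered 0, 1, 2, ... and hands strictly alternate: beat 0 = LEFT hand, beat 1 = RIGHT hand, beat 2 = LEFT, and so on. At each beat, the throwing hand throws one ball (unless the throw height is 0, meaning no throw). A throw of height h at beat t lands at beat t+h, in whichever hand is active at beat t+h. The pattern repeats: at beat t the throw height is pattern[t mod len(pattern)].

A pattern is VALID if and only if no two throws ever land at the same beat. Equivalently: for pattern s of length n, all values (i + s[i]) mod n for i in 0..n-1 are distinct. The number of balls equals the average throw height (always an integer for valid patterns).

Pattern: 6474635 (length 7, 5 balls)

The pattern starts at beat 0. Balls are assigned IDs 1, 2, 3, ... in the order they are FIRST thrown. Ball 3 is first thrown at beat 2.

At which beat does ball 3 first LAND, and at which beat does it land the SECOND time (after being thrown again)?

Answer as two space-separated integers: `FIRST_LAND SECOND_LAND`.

Answer: 9 16

Derivation:
Beat 0 (L): throw ball1 h=6 -> lands@6:L; in-air after throw: [b1@6:L]
Beat 1 (R): throw ball2 h=4 -> lands@5:R; in-air after throw: [b2@5:R b1@6:L]
Beat 2 (L): throw ball3 h=7 -> lands@9:R; in-air after throw: [b2@5:R b1@6:L b3@9:R]
Beat 3 (R): throw ball4 h=4 -> lands@7:R; in-air after throw: [b2@5:R b1@6:L b4@7:R b3@9:R]
Beat 4 (L): throw ball5 h=6 -> lands@10:L; in-air after throw: [b2@5:R b1@6:L b4@7:R b3@9:R b5@10:L]
Beat 5 (R): throw ball2 h=3 -> lands@8:L; in-air after throw: [b1@6:L b4@7:R b2@8:L b3@9:R b5@10:L]
Beat 6 (L): throw ball1 h=5 -> lands@11:R; in-air after throw: [b4@7:R b2@8:L b3@9:R b5@10:L b1@11:R]
Beat 7 (R): throw ball4 h=6 -> lands@13:R; in-air after throw: [b2@8:L b3@9:R b5@10:L b1@11:R b4@13:R]
Beat 8 (L): throw ball2 h=4 -> lands@12:L; in-air after throw: [b3@9:R b5@10:L b1@11:R b2@12:L b4@13:R]
Beat 9 (R): throw ball3 h=7 -> lands@16:L; in-air after throw: [b5@10:L b1@11:R b2@12:L b4@13:R b3@16:L]
Beat 10 (L): throw ball5 h=4 -> lands@14:L; in-air after throw: [b1@11:R b2@12:L b4@13:R b5@14:L b3@16:L]
Beat 11 (R): throw ball1 h=6 -> lands@17:R; in-air after throw: [b2@12:L b4@13:R b5@14:L b3@16:L b1@17:R]
Beat 12 (L): throw ball2 h=3 -> lands@15:R; in-air after throw: [b4@13:R b5@14:L b2@15:R b3@16:L b1@17:R]
Beat 13 (R): throw ball4 h=5 -> lands@18:L; in-air after throw: [b5@14:L b2@15:R b3@16:L b1@17:R b4@18:L]
Ball 3: thrown@2 h=7 -> first land @9; rethrown@9 h=7 -> second land @16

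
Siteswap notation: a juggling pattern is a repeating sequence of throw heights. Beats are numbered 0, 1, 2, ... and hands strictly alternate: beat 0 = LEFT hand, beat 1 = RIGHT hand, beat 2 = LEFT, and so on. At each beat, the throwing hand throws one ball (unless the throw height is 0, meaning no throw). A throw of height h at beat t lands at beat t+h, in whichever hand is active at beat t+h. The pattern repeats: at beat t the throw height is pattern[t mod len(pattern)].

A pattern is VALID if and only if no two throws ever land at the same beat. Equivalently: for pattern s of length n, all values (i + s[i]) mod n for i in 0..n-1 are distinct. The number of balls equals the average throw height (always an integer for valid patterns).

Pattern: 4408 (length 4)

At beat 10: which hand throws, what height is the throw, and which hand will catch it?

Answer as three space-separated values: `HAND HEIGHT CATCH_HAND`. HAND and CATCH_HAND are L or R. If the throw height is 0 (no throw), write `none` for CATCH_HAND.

Beat 10: 10 mod 2 = 0, so hand = L
Throw height = pattern[10 mod 4] = pattern[2] = 0

Answer: L 0 none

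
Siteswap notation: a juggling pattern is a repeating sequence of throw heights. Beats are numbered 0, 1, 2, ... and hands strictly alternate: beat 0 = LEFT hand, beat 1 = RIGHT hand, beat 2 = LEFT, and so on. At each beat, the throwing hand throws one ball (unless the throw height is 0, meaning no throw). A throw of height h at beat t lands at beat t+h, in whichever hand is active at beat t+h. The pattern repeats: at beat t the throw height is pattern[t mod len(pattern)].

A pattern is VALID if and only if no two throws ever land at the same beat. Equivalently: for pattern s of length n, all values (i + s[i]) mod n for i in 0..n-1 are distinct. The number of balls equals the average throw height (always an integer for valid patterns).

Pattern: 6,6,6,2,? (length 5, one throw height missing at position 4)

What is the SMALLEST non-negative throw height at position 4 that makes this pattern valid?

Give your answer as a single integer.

i=0: (0 + 6) mod 5 = 1
i=1: (1 + 6) mod 5 = 2
i=2: (2 + 6) mod 5 = 3
i=3: (3 + 2) mod 5 = 0
i=4: s[i]=? (unknown)
Known residues: [0, 1, 2, 3]; need a permutation of 0..4, so missing residue r = 4
Need (4 + s) mod 5 = 4; smallest s = (4 - 4) mod 5 = 0

Answer: 0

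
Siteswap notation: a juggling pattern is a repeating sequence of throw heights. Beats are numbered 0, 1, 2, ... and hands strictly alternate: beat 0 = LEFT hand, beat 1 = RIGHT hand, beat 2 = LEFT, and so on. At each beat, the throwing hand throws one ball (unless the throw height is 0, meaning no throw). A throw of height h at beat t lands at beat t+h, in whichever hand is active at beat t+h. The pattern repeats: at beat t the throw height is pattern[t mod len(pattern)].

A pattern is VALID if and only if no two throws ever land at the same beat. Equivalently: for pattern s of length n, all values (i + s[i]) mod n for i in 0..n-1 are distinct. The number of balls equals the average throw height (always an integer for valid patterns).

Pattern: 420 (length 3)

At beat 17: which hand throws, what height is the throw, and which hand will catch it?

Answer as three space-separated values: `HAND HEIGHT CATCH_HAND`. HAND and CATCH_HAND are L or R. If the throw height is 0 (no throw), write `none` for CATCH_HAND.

Beat 17: 17 mod 2 = 1, so hand = R
Throw height = pattern[17 mod 3] = pattern[2] = 0

Answer: R 0 none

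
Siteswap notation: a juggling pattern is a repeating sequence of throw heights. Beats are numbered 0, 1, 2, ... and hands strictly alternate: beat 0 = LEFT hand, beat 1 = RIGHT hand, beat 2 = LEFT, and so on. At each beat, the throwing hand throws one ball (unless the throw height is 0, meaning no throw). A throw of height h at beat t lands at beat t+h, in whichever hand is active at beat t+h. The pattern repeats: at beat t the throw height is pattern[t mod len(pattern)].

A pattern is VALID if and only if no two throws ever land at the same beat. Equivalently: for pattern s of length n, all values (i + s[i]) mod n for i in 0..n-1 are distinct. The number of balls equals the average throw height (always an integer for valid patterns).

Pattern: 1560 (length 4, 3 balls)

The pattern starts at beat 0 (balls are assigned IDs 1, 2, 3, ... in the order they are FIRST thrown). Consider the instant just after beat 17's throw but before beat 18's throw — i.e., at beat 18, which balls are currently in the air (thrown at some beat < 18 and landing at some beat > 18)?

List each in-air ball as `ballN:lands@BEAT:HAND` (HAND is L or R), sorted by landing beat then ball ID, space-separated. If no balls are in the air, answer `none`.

Answer: ball2:lands@20:L ball3:lands@22:L

Derivation:
Beat 0 (L): throw ball1 h=1 -> lands@1:R; in-air after throw: [b1@1:R]
Beat 1 (R): throw ball1 h=5 -> lands@6:L; in-air after throw: [b1@6:L]
Beat 2 (L): throw ball2 h=6 -> lands@8:L; in-air after throw: [b1@6:L b2@8:L]
Beat 4 (L): throw ball3 h=1 -> lands@5:R; in-air after throw: [b3@5:R b1@6:L b2@8:L]
Beat 5 (R): throw ball3 h=5 -> lands@10:L; in-air after throw: [b1@6:L b2@8:L b3@10:L]
Beat 6 (L): throw ball1 h=6 -> lands@12:L; in-air after throw: [b2@8:L b3@10:L b1@12:L]
Beat 8 (L): throw ball2 h=1 -> lands@9:R; in-air after throw: [b2@9:R b3@10:L b1@12:L]
Beat 9 (R): throw ball2 h=5 -> lands@14:L; in-air after throw: [b3@10:L b1@12:L b2@14:L]
Beat 10 (L): throw ball3 h=6 -> lands@16:L; in-air after throw: [b1@12:L b2@14:L b3@16:L]
Beat 12 (L): throw ball1 h=1 -> lands@13:R; in-air after throw: [b1@13:R b2@14:L b3@16:L]
Beat 13 (R): throw ball1 h=5 -> lands@18:L; in-air after throw: [b2@14:L b3@16:L b1@18:L]
Beat 14 (L): throw ball2 h=6 -> lands@20:L; in-air after throw: [b3@16:L b1@18:L b2@20:L]
Beat 16 (L): throw ball3 h=1 -> lands@17:R; in-air after throw: [b3@17:R b1@18:L b2@20:L]
Beat 17 (R): throw ball3 h=5 -> lands@22:L; in-air after throw: [b1@18:L b2@20:L b3@22:L]
Beat 18 (L): throw ball1 h=6 -> lands@24:L; in-air after throw: [b2@20:L b3@22:L b1@24:L]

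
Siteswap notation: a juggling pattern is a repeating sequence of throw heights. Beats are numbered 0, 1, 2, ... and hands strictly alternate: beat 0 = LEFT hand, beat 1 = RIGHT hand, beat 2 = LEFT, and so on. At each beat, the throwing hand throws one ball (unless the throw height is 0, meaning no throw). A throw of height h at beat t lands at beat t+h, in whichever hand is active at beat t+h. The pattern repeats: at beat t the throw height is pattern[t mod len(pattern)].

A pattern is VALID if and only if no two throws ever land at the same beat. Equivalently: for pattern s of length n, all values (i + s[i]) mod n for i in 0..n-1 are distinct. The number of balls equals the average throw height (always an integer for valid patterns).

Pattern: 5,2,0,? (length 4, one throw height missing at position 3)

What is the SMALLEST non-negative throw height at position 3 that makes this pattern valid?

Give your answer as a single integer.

Answer: 1

Derivation:
i=0: (0 + 5) mod 4 = 1
i=1: (1 + 2) mod 4 = 3
i=2: (2 + 0) mod 4 = 2
i=3: s[i]=? (unknown)
Known residues: [1, 2, 3]; need a permutation of 0..3, so missing residue r = 0
Need (3 + s) mod 4 = 0; smallest s = (0 - 3) mod 4 = 1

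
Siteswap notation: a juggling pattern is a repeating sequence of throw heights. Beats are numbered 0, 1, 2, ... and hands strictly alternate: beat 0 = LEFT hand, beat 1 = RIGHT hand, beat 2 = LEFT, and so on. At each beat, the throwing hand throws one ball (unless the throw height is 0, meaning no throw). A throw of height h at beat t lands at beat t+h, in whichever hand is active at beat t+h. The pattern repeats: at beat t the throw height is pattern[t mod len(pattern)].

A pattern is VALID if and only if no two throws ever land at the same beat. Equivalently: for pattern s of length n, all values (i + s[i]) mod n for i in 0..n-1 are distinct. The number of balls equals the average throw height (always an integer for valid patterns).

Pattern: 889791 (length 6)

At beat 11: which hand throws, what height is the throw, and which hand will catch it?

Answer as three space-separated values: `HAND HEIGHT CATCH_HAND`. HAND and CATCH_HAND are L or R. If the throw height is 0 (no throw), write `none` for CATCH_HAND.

Beat 11: 11 mod 2 = 1, so hand = R
Throw height = pattern[11 mod 6] = pattern[5] = 1
Lands at beat 11+1=12, 12 mod 2 = 0, so catch hand = L

Answer: R 1 L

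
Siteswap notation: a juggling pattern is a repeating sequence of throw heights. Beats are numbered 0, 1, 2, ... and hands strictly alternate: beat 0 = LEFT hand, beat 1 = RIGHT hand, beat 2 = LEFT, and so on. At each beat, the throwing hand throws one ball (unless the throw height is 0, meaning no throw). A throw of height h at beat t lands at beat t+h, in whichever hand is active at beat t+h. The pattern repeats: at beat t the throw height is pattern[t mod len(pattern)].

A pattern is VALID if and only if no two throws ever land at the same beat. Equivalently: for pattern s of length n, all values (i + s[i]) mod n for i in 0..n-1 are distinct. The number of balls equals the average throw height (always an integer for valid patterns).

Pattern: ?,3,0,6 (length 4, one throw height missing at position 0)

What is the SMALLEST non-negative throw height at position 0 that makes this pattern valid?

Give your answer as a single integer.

i=0: s[i]=? (unknown)
i=1: (1 + 3) mod 4 = 0
i=2: (2 + 0) mod 4 = 2
i=3: (3 + 6) mod 4 = 1
Known residues: [0, 1, 2]; need a permutation of 0..3, so missing residue r = 3
Need (0 + s) mod 4 = 3; smallest s = (3 - 0) mod 4 = 3

Answer: 3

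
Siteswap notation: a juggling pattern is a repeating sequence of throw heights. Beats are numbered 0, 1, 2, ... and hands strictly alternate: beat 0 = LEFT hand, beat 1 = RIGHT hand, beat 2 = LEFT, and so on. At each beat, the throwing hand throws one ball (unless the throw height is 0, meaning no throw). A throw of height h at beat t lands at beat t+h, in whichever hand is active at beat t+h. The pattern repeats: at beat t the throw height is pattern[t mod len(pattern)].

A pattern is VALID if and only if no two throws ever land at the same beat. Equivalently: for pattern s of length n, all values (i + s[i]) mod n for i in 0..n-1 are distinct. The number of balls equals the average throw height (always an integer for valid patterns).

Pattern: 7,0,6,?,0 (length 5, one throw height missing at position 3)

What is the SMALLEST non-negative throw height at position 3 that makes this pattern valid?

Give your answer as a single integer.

i=0: (0 + 7) mod 5 = 2
i=1: (1 + 0) mod 5 = 1
i=2: (2 + 6) mod 5 = 3
i=3: s[i]=? (unknown)
i=4: (4 + 0) mod 5 = 4
Known residues: [1, 2, 3, 4]; need a permutation of 0..4, so missing residue r = 0
Need (3 + s) mod 5 = 0; smallest s = (0 - 3) mod 5 = 2

Answer: 2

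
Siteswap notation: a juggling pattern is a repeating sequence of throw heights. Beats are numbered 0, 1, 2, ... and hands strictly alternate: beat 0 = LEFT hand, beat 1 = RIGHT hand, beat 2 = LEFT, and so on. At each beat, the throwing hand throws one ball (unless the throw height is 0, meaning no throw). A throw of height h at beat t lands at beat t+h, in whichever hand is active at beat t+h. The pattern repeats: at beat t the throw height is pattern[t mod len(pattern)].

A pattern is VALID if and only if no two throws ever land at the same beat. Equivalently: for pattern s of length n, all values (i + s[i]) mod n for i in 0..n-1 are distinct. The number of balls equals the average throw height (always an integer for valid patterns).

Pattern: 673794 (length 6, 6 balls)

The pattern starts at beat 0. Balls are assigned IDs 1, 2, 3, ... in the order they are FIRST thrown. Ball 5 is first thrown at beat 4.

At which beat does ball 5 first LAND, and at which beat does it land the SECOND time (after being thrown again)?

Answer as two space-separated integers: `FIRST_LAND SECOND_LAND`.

Answer: 13 20

Derivation:
Beat 0 (L): throw ball1 h=6 -> lands@6:L; in-air after throw: [b1@6:L]
Beat 1 (R): throw ball2 h=7 -> lands@8:L; in-air after throw: [b1@6:L b2@8:L]
Beat 2 (L): throw ball3 h=3 -> lands@5:R; in-air after throw: [b3@5:R b1@6:L b2@8:L]
Beat 3 (R): throw ball4 h=7 -> lands@10:L; in-air after throw: [b3@5:R b1@6:L b2@8:L b4@10:L]
Beat 4 (L): throw ball5 h=9 -> lands@13:R; in-air after throw: [b3@5:R b1@6:L b2@8:L b4@10:L b5@13:R]
Beat 5 (R): throw ball3 h=4 -> lands@9:R; in-air after throw: [b1@6:L b2@8:L b3@9:R b4@10:L b5@13:R]
Beat 6 (L): throw ball1 h=6 -> lands@12:L; in-air after throw: [b2@8:L b3@9:R b4@10:L b1@12:L b5@13:R]
Beat 7 (R): throw ball6 h=7 -> lands@14:L; in-air after throw: [b2@8:L b3@9:R b4@10:L b1@12:L b5@13:R b6@14:L]
Beat 8 (L): throw ball2 h=3 -> lands@11:R; in-air after throw: [b3@9:R b4@10:L b2@11:R b1@12:L b5@13:R b6@14:L]
Beat 9 (R): throw ball3 h=7 -> lands@16:L; in-air after throw: [b4@10:L b2@11:R b1@12:L b5@13:R b6@14:L b3@16:L]
Beat 10 (L): throw ball4 h=9 -> lands@19:R; in-air after throw: [b2@11:R b1@12:L b5@13:R b6@14:L b3@16:L b4@19:R]
Beat 11 (R): throw ball2 h=4 -> lands@15:R; in-air after throw: [b1@12:L b5@13:R b6@14:L b2@15:R b3@16:L b4@19:R]
Beat 12 (L): throw ball1 h=6 -> lands@18:L; in-air after throw: [b5@13:R b6@14:L b2@15:R b3@16:L b1@18:L b4@19:R]
Beat 13 (R): throw ball5 h=7 -> lands@20:L; in-air after throw: [b6@14:L b2@15:R b3@16:L b1@18:L b4@19:R b5@20:L]
Beat 14 (L): throw ball6 h=3 -> lands@17:R; in-air after throw: [b2@15:R b3@16:L b6@17:R b1@18:L b4@19:R b5@20:L]
Beat 15 (R): throw ball2 h=7 -> lands@22:L; in-air after throw: [b3@16:L b6@17:R b1@18:L b4@19:R b5@20:L b2@22:L]
Beat 16 (L): throw ball3 h=9 -> lands@25:R; in-air after throw: [b6@17:R b1@18:L b4@19:R b5@20:L b2@22:L b3@25:R]
Beat 17 (R): throw ball6 h=4 -> lands@21:R; in-air after throw: [b1@18:L b4@19:R b5@20:L b6@21:R b2@22:L b3@25:R]
Beat 18 (L): throw ball1 h=6 -> lands@24:L; in-air after throw: [b4@19:R b5@20:L b6@21:R b2@22:L b1@24:L b3@25:R]
Beat 19 (R): throw ball4 h=7 -> lands@26:L; in-air after throw: [b5@20:L b6@21:R b2@22:L b1@24:L b3@25:R b4@26:L]
Beat 20 (L): throw ball5 h=3 -> lands@23:R; in-air after throw: [b6@21:R b2@22:L b5@23:R b1@24:L b3@25:R b4@26:L]
Ball 5: thrown@4 h=9 -> first land @13; rethrown@13 h=7 -> second land @20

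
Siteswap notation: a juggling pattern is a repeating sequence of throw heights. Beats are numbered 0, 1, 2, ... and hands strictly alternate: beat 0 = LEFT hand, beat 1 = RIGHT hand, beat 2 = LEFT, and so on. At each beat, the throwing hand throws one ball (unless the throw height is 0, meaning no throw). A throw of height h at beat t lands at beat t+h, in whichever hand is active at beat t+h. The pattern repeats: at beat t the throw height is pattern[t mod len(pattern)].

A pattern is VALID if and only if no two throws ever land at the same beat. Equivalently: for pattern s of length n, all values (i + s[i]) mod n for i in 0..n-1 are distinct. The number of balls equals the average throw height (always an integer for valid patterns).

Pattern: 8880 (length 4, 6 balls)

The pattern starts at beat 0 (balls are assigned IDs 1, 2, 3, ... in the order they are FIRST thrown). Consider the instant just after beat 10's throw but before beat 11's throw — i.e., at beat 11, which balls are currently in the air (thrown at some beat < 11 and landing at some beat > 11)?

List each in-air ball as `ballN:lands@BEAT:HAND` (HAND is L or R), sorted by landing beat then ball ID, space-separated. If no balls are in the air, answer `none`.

Answer: ball4:lands@12:L ball5:lands@13:R ball6:lands@14:L ball1:lands@16:L ball2:lands@17:R ball3:lands@18:L

Derivation:
Beat 0 (L): throw ball1 h=8 -> lands@8:L; in-air after throw: [b1@8:L]
Beat 1 (R): throw ball2 h=8 -> lands@9:R; in-air after throw: [b1@8:L b2@9:R]
Beat 2 (L): throw ball3 h=8 -> lands@10:L; in-air after throw: [b1@8:L b2@9:R b3@10:L]
Beat 4 (L): throw ball4 h=8 -> lands@12:L; in-air after throw: [b1@8:L b2@9:R b3@10:L b4@12:L]
Beat 5 (R): throw ball5 h=8 -> lands@13:R; in-air after throw: [b1@8:L b2@9:R b3@10:L b4@12:L b5@13:R]
Beat 6 (L): throw ball6 h=8 -> lands@14:L; in-air after throw: [b1@8:L b2@9:R b3@10:L b4@12:L b5@13:R b6@14:L]
Beat 8 (L): throw ball1 h=8 -> lands@16:L; in-air after throw: [b2@9:R b3@10:L b4@12:L b5@13:R b6@14:L b1@16:L]
Beat 9 (R): throw ball2 h=8 -> lands@17:R; in-air after throw: [b3@10:L b4@12:L b5@13:R b6@14:L b1@16:L b2@17:R]
Beat 10 (L): throw ball3 h=8 -> lands@18:L; in-air after throw: [b4@12:L b5@13:R b6@14:L b1@16:L b2@17:R b3@18:L]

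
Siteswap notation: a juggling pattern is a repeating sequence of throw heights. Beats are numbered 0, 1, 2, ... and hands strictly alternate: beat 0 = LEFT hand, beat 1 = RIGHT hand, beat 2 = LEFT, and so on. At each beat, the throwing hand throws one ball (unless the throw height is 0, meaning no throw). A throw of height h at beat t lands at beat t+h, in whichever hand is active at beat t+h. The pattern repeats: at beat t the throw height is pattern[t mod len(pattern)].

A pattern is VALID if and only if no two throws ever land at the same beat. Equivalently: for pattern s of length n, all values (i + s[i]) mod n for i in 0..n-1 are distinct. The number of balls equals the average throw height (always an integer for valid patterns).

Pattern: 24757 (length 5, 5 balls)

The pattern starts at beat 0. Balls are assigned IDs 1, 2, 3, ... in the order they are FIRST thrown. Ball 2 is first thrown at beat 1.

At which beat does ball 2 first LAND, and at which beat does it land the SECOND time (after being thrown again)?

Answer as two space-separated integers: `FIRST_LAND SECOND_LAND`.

Answer: 5 7

Derivation:
Beat 0 (L): throw ball1 h=2 -> lands@2:L; in-air after throw: [b1@2:L]
Beat 1 (R): throw ball2 h=4 -> lands@5:R; in-air after throw: [b1@2:L b2@5:R]
Beat 2 (L): throw ball1 h=7 -> lands@9:R; in-air after throw: [b2@5:R b1@9:R]
Beat 3 (R): throw ball3 h=5 -> lands@8:L; in-air after throw: [b2@5:R b3@8:L b1@9:R]
Beat 4 (L): throw ball4 h=7 -> lands@11:R; in-air after throw: [b2@5:R b3@8:L b1@9:R b4@11:R]
Beat 5 (R): throw ball2 h=2 -> lands@7:R; in-air after throw: [b2@7:R b3@8:L b1@9:R b4@11:R]
Beat 6 (L): throw ball5 h=4 -> lands@10:L; in-air after throw: [b2@7:R b3@8:L b1@9:R b5@10:L b4@11:R]
Beat 7 (R): throw ball2 h=7 -> lands@14:L; in-air after throw: [b3@8:L b1@9:R b5@10:L b4@11:R b2@14:L]
Ball 2: thrown@1 h=4 -> first land @5; rethrown@5 h=2 -> second land @7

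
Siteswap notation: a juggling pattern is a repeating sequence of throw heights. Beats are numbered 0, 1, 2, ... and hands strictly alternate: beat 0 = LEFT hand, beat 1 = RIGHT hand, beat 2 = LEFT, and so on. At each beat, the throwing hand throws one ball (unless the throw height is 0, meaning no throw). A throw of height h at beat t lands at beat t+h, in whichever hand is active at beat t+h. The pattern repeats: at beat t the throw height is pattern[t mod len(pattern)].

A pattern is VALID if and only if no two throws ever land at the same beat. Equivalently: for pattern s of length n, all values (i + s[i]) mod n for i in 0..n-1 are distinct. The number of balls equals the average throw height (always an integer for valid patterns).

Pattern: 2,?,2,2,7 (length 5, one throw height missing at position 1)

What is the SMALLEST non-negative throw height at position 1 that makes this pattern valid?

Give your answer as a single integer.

i=0: (0 + 2) mod 5 = 2
i=1: s[i]=? (unknown)
i=2: (2 + 2) mod 5 = 4
i=3: (3 + 2) mod 5 = 0
i=4: (4 + 7) mod 5 = 1
Known residues: [0, 1, 2, 4]; need a permutation of 0..4, so missing residue r = 3
Need (1 + s) mod 5 = 3; smallest s = (3 - 1) mod 5 = 2

Answer: 2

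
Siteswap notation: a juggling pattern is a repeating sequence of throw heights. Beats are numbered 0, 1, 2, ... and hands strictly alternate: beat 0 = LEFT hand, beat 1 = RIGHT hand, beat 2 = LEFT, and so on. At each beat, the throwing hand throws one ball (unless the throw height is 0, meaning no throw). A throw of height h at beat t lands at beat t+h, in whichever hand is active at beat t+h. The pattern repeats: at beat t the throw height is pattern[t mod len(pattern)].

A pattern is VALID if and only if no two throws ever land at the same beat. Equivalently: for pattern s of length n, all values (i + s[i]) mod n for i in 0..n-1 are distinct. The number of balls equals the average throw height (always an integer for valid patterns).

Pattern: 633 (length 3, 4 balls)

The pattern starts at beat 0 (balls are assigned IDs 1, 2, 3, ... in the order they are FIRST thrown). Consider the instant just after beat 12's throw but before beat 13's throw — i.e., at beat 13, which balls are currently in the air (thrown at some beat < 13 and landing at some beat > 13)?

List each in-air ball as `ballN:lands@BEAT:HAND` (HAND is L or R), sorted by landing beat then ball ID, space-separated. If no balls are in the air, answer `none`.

Beat 0 (L): throw ball1 h=6 -> lands@6:L; in-air after throw: [b1@6:L]
Beat 1 (R): throw ball2 h=3 -> lands@4:L; in-air after throw: [b2@4:L b1@6:L]
Beat 2 (L): throw ball3 h=3 -> lands@5:R; in-air after throw: [b2@4:L b3@5:R b1@6:L]
Beat 3 (R): throw ball4 h=6 -> lands@9:R; in-air after throw: [b2@4:L b3@5:R b1@6:L b4@9:R]
Beat 4 (L): throw ball2 h=3 -> lands@7:R; in-air after throw: [b3@5:R b1@6:L b2@7:R b4@9:R]
Beat 5 (R): throw ball3 h=3 -> lands@8:L; in-air after throw: [b1@6:L b2@7:R b3@8:L b4@9:R]
Beat 6 (L): throw ball1 h=6 -> lands@12:L; in-air after throw: [b2@7:R b3@8:L b4@9:R b1@12:L]
Beat 7 (R): throw ball2 h=3 -> lands@10:L; in-air after throw: [b3@8:L b4@9:R b2@10:L b1@12:L]
Beat 8 (L): throw ball3 h=3 -> lands@11:R; in-air after throw: [b4@9:R b2@10:L b3@11:R b1@12:L]
Beat 9 (R): throw ball4 h=6 -> lands@15:R; in-air after throw: [b2@10:L b3@11:R b1@12:L b4@15:R]
Beat 10 (L): throw ball2 h=3 -> lands@13:R; in-air after throw: [b3@11:R b1@12:L b2@13:R b4@15:R]
Beat 11 (R): throw ball3 h=3 -> lands@14:L; in-air after throw: [b1@12:L b2@13:R b3@14:L b4@15:R]
Beat 12 (L): throw ball1 h=6 -> lands@18:L; in-air after throw: [b2@13:R b3@14:L b4@15:R b1@18:L]
Beat 13 (R): throw ball2 h=3 -> lands@16:L; in-air after throw: [b3@14:L b4@15:R b2@16:L b1@18:L]

Answer: ball3:lands@14:L ball4:lands@15:R ball1:lands@18:L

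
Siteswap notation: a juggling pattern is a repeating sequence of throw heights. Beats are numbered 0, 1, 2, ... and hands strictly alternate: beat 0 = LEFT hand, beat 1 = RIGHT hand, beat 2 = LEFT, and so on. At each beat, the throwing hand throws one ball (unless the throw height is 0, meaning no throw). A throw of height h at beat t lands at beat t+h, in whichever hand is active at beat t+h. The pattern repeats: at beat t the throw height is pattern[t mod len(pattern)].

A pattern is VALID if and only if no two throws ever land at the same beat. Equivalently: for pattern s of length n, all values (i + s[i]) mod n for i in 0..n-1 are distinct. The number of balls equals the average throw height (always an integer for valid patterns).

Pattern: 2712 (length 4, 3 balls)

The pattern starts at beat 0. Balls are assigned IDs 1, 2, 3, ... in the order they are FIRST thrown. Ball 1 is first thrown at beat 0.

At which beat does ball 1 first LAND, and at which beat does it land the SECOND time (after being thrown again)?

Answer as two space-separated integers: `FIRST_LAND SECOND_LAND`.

Answer: 2 3

Derivation:
Beat 0 (L): throw ball1 h=2 -> lands@2:L; in-air after throw: [b1@2:L]
Beat 1 (R): throw ball2 h=7 -> lands@8:L; in-air after throw: [b1@2:L b2@8:L]
Beat 2 (L): throw ball1 h=1 -> lands@3:R; in-air after throw: [b1@3:R b2@8:L]
Beat 3 (R): throw ball1 h=2 -> lands@5:R; in-air after throw: [b1@5:R b2@8:L]
Ball 1: thrown@0 h=2 -> first land @2; rethrown@2 h=1 -> second land @3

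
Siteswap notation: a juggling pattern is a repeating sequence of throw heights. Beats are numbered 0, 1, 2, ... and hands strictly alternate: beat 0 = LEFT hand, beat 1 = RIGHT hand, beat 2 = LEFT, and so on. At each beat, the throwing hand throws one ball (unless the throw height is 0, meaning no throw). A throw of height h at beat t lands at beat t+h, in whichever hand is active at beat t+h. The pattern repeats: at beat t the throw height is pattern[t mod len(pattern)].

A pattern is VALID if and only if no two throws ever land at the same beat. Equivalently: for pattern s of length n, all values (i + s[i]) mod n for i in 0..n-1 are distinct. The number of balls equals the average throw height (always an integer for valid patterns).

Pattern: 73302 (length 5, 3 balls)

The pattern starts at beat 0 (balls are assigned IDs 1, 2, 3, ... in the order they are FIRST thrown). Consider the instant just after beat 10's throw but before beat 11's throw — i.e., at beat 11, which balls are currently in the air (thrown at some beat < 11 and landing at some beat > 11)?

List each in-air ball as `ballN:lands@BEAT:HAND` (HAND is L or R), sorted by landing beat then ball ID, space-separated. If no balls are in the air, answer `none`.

Answer: ball3:lands@12:L ball1:lands@17:R

Derivation:
Beat 0 (L): throw ball1 h=7 -> lands@7:R; in-air after throw: [b1@7:R]
Beat 1 (R): throw ball2 h=3 -> lands@4:L; in-air after throw: [b2@4:L b1@7:R]
Beat 2 (L): throw ball3 h=3 -> lands@5:R; in-air after throw: [b2@4:L b3@5:R b1@7:R]
Beat 4 (L): throw ball2 h=2 -> lands@6:L; in-air after throw: [b3@5:R b2@6:L b1@7:R]
Beat 5 (R): throw ball3 h=7 -> lands@12:L; in-air after throw: [b2@6:L b1@7:R b3@12:L]
Beat 6 (L): throw ball2 h=3 -> lands@9:R; in-air after throw: [b1@7:R b2@9:R b3@12:L]
Beat 7 (R): throw ball1 h=3 -> lands@10:L; in-air after throw: [b2@9:R b1@10:L b3@12:L]
Beat 9 (R): throw ball2 h=2 -> lands@11:R; in-air after throw: [b1@10:L b2@11:R b3@12:L]
Beat 10 (L): throw ball1 h=7 -> lands@17:R; in-air after throw: [b2@11:R b3@12:L b1@17:R]
Beat 11 (R): throw ball2 h=3 -> lands@14:L; in-air after throw: [b3@12:L b2@14:L b1@17:R]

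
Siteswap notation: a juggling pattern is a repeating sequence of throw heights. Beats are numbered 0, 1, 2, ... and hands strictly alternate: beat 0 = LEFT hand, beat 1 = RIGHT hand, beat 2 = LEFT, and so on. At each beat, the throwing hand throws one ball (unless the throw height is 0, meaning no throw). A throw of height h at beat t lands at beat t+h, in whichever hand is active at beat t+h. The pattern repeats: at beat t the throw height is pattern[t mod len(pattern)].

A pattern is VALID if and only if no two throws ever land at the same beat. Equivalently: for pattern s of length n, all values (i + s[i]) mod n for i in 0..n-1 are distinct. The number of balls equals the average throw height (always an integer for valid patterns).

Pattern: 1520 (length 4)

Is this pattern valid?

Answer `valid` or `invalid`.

Answer: valid

Derivation:
i=0: (i + s[i]) mod n = (0 + 1) mod 4 = 1
i=1: (i + s[i]) mod n = (1 + 5) mod 4 = 2
i=2: (i + s[i]) mod n = (2 + 2) mod 4 = 0
i=3: (i + s[i]) mod n = (3 + 0) mod 4 = 3
Residues: [1, 2, 0, 3], distinct: True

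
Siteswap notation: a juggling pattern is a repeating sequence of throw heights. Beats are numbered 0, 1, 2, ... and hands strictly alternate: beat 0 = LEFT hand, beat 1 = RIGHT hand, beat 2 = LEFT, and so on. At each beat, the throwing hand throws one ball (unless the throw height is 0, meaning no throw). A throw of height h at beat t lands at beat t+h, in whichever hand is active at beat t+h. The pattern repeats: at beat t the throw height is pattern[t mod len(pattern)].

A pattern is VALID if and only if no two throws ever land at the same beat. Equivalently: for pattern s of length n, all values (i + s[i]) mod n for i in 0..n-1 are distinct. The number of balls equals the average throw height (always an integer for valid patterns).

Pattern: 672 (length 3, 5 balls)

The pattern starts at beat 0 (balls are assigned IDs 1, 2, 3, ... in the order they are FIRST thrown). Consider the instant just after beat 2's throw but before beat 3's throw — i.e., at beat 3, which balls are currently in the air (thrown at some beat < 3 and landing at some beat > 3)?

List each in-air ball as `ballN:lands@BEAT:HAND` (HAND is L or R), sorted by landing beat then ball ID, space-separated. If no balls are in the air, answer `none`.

Answer: ball3:lands@4:L ball1:lands@6:L ball2:lands@8:L

Derivation:
Beat 0 (L): throw ball1 h=6 -> lands@6:L; in-air after throw: [b1@6:L]
Beat 1 (R): throw ball2 h=7 -> lands@8:L; in-air after throw: [b1@6:L b2@8:L]
Beat 2 (L): throw ball3 h=2 -> lands@4:L; in-air after throw: [b3@4:L b1@6:L b2@8:L]
Beat 3 (R): throw ball4 h=6 -> lands@9:R; in-air after throw: [b3@4:L b1@6:L b2@8:L b4@9:R]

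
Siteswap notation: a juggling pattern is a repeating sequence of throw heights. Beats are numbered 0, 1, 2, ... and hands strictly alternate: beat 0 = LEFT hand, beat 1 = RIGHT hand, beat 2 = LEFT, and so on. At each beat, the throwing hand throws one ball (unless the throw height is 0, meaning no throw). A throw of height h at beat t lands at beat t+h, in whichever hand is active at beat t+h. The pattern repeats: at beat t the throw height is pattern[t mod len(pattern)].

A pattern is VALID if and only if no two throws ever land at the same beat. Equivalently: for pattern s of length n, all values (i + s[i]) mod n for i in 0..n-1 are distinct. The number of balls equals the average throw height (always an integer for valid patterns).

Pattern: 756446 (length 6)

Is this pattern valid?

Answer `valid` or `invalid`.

Answer: invalid

Derivation:
i=0: (i + s[i]) mod n = (0 + 7) mod 6 = 1
i=1: (i + s[i]) mod n = (1 + 5) mod 6 = 0
i=2: (i + s[i]) mod n = (2 + 6) mod 6 = 2
i=3: (i + s[i]) mod n = (3 + 4) mod 6 = 1
i=4: (i + s[i]) mod n = (4 + 4) mod 6 = 2
i=5: (i + s[i]) mod n = (5 + 6) mod 6 = 5
Residues: [1, 0, 2, 1, 2, 5], distinct: False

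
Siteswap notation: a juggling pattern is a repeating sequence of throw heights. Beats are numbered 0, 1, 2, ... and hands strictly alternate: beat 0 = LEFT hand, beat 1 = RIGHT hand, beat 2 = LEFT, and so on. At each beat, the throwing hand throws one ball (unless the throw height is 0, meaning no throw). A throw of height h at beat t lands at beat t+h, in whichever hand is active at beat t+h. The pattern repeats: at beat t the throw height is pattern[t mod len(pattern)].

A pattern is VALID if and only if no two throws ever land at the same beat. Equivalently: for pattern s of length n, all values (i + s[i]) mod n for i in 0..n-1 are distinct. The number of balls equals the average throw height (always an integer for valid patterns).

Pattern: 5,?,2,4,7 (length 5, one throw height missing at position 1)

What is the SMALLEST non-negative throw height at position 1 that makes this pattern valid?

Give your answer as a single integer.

Answer: 2

Derivation:
i=0: (0 + 5) mod 5 = 0
i=1: s[i]=? (unknown)
i=2: (2 + 2) mod 5 = 4
i=3: (3 + 4) mod 5 = 2
i=4: (4 + 7) mod 5 = 1
Known residues: [0, 1, 2, 4]; need a permutation of 0..4, so missing residue r = 3
Need (1 + s) mod 5 = 3; smallest s = (3 - 1) mod 5 = 2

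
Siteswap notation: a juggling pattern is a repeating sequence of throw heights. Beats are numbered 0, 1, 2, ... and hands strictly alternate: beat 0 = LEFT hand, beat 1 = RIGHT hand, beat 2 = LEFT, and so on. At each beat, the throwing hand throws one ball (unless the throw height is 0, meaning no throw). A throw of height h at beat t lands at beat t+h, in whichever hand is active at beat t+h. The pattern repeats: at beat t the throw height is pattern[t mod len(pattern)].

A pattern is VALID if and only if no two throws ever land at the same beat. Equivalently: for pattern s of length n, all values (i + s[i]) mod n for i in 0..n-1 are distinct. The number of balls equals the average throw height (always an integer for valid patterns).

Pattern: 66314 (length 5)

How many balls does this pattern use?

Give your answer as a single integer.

Answer: 4

Derivation:
Pattern = [6, 6, 3, 1, 4], length n = 5
  position 0: throw height = 6, running sum = 6
  position 1: throw height = 6, running sum = 12
  position 2: throw height = 3, running sum = 15
  position 3: throw height = 1, running sum = 16
  position 4: throw height = 4, running sum = 20
Total sum = 20; balls = sum / n = 20 / 5 = 4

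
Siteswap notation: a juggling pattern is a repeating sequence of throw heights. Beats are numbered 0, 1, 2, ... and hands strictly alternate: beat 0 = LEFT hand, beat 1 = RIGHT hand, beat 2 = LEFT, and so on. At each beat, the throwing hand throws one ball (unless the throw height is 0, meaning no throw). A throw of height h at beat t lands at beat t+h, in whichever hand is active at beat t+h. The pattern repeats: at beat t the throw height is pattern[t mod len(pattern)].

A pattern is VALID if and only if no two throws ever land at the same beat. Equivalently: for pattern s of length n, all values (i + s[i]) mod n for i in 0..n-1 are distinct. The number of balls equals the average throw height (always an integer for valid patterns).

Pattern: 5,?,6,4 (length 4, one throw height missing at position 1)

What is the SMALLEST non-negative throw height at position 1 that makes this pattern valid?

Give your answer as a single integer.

Answer: 1

Derivation:
i=0: (0 + 5) mod 4 = 1
i=1: s[i]=? (unknown)
i=2: (2 + 6) mod 4 = 0
i=3: (3 + 4) mod 4 = 3
Known residues: [0, 1, 3]; need a permutation of 0..3, so missing residue r = 2
Need (1 + s) mod 4 = 2; smallest s = (2 - 1) mod 4 = 1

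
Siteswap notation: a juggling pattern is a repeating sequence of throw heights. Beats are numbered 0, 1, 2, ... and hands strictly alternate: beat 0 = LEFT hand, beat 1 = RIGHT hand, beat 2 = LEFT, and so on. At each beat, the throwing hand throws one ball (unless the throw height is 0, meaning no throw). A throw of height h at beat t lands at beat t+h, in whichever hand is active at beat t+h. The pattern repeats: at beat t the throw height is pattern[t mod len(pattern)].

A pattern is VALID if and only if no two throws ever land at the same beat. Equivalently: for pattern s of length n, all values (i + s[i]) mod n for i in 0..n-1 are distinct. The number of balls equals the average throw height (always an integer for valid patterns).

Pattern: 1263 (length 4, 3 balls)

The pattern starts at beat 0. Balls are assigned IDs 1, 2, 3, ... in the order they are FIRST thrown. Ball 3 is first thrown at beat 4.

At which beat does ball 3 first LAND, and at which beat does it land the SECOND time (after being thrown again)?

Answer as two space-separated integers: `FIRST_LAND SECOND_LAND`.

Answer: 5 7

Derivation:
Beat 0 (L): throw ball1 h=1 -> lands@1:R; in-air after throw: [b1@1:R]
Beat 1 (R): throw ball1 h=2 -> lands@3:R; in-air after throw: [b1@3:R]
Beat 2 (L): throw ball2 h=6 -> lands@8:L; in-air after throw: [b1@3:R b2@8:L]
Beat 3 (R): throw ball1 h=3 -> lands@6:L; in-air after throw: [b1@6:L b2@8:L]
Beat 4 (L): throw ball3 h=1 -> lands@5:R; in-air after throw: [b3@5:R b1@6:L b2@8:L]
Beat 5 (R): throw ball3 h=2 -> lands@7:R; in-air after throw: [b1@6:L b3@7:R b2@8:L]
Beat 6 (L): throw ball1 h=6 -> lands@12:L; in-air after throw: [b3@7:R b2@8:L b1@12:L]
Beat 7 (R): throw ball3 h=3 -> lands@10:L; in-air after throw: [b2@8:L b3@10:L b1@12:L]
Ball 3: thrown@4 h=1 -> first land @5; rethrown@5 h=2 -> second land @7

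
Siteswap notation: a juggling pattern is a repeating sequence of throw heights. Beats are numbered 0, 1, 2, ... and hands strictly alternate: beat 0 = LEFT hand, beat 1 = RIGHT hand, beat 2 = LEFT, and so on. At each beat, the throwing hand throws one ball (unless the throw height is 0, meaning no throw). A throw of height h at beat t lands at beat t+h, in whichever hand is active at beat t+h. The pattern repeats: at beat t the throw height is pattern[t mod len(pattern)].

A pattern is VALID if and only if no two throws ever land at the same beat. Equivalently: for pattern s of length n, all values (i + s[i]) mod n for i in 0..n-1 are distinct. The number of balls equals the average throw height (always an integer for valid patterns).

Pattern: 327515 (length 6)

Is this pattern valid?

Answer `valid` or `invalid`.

i=0: (i + s[i]) mod n = (0 + 3) mod 6 = 3
i=1: (i + s[i]) mod n = (1 + 2) mod 6 = 3
i=2: (i + s[i]) mod n = (2 + 7) mod 6 = 3
i=3: (i + s[i]) mod n = (3 + 5) mod 6 = 2
i=4: (i + s[i]) mod n = (4 + 1) mod 6 = 5
i=5: (i + s[i]) mod n = (5 + 5) mod 6 = 4
Residues: [3, 3, 3, 2, 5, 4], distinct: False

Answer: invalid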